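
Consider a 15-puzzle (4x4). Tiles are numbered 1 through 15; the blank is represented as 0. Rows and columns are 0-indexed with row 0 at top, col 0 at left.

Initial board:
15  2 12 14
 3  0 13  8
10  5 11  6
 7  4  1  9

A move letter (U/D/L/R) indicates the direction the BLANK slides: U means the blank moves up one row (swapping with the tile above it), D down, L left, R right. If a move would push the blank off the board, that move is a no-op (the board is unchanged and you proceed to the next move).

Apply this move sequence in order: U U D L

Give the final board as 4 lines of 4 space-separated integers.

Answer: 15  2 12 14
 0  3 13  8
10  5 11  6
 7  4  1  9

Derivation:
After move 1 (U):
15  0 12 14
 3  2 13  8
10  5 11  6
 7  4  1  9

After move 2 (U):
15  0 12 14
 3  2 13  8
10  5 11  6
 7  4  1  9

After move 3 (D):
15  2 12 14
 3  0 13  8
10  5 11  6
 7  4  1  9

After move 4 (L):
15  2 12 14
 0  3 13  8
10  5 11  6
 7  4  1  9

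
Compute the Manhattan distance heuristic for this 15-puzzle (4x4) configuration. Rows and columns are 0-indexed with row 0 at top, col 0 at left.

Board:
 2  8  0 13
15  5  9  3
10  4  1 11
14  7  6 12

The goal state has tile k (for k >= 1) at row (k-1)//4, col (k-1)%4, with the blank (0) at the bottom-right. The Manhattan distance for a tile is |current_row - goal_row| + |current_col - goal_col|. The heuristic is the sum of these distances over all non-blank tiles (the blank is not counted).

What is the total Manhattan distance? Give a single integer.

Answer: 38

Derivation:
Tile 2: (0,0)->(0,1) = 1
Tile 8: (0,1)->(1,3) = 3
Tile 13: (0,3)->(3,0) = 6
Tile 15: (1,0)->(3,2) = 4
Tile 5: (1,1)->(1,0) = 1
Tile 9: (1,2)->(2,0) = 3
Tile 3: (1,3)->(0,2) = 2
Tile 10: (2,0)->(2,1) = 1
Tile 4: (2,1)->(0,3) = 4
Tile 1: (2,2)->(0,0) = 4
Tile 11: (2,3)->(2,2) = 1
Tile 14: (3,0)->(3,1) = 1
Tile 7: (3,1)->(1,2) = 3
Tile 6: (3,2)->(1,1) = 3
Tile 12: (3,3)->(2,3) = 1
Sum: 1 + 3 + 6 + 4 + 1 + 3 + 2 + 1 + 4 + 4 + 1 + 1 + 3 + 3 + 1 = 38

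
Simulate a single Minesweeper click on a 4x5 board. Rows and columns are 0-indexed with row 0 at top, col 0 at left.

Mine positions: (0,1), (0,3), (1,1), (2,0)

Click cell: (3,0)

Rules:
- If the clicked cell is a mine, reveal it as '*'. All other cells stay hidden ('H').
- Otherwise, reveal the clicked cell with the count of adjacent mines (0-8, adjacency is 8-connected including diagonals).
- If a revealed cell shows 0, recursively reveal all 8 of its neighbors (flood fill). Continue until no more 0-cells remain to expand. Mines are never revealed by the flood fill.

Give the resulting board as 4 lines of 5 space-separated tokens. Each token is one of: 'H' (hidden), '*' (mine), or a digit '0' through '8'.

H H H H H
H H H H H
H H H H H
1 H H H H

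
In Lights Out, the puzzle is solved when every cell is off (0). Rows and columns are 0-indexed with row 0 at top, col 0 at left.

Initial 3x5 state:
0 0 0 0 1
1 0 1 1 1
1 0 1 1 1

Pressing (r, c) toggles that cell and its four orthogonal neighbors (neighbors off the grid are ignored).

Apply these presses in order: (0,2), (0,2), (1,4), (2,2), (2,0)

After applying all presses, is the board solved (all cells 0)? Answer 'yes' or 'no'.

After press 1 at (0,2):
0 1 1 1 1
1 0 0 1 1
1 0 1 1 1

After press 2 at (0,2):
0 0 0 0 1
1 0 1 1 1
1 0 1 1 1

After press 3 at (1,4):
0 0 0 0 0
1 0 1 0 0
1 0 1 1 0

After press 4 at (2,2):
0 0 0 0 0
1 0 0 0 0
1 1 0 0 0

After press 5 at (2,0):
0 0 0 0 0
0 0 0 0 0
0 0 0 0 0

Lights still on: 0

Answer: yes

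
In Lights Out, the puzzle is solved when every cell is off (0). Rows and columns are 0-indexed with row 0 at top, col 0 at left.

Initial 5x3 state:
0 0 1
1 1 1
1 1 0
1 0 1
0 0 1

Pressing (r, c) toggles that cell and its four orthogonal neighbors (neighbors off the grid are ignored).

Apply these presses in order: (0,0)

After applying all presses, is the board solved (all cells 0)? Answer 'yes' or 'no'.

After press 1 at (0,0):
1 1 1
0 1 1
1 1 0
1 0 1
0 0 1

Lights still on: 10

Answer: no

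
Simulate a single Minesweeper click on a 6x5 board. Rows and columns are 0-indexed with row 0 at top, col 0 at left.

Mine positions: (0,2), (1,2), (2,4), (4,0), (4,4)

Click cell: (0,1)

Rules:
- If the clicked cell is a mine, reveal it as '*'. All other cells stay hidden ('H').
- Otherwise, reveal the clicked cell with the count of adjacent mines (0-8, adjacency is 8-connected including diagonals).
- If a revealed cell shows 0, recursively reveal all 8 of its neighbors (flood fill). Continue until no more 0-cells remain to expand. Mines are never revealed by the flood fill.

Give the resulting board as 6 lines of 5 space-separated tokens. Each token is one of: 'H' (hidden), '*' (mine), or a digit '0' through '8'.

H 2 H H H
H H H H H
H H H H H
H H H H H
H H H H H
H H H H H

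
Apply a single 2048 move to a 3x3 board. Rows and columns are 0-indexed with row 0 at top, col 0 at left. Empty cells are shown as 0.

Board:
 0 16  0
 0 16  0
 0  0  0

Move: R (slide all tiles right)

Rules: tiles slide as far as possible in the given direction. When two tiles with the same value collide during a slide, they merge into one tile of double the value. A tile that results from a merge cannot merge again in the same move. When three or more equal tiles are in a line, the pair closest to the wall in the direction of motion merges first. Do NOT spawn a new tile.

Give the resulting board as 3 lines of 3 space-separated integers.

Slide right:
row 0: [0, 16, 0] -> [0, 0, 16]
row 1: [0, 16, 0] -> [0, 0, 16]
row 2: [0, 0, 0] -> [0, 0, 0]

Answer:  0  0 16
 0  0 16
 0  0  0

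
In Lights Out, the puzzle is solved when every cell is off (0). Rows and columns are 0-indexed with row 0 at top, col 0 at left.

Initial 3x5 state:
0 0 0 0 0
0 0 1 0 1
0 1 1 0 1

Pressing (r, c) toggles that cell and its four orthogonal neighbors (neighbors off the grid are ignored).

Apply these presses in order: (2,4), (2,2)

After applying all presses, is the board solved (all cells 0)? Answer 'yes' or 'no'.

Answer: yes

Derivation:
After press 1 at (2,4):
0 0 0 0 0
0 0 1 0 0
0 1 1 1 0

After press 2 at (2,2):
0 0 0 0 0
0 0 0 0 0
0 0 0 0 0

Lights still on: 0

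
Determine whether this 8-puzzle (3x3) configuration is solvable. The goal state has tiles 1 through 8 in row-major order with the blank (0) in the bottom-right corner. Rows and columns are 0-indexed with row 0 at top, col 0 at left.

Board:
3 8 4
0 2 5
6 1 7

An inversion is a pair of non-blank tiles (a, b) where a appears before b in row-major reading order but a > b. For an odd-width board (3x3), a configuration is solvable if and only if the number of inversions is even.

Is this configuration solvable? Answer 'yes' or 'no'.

Answer: no

Derivation:
Inversions (pairs i<j in row-major order where tile[i] > tile[j] > 0): 13
13 is odd, so the puzzle is not solvable.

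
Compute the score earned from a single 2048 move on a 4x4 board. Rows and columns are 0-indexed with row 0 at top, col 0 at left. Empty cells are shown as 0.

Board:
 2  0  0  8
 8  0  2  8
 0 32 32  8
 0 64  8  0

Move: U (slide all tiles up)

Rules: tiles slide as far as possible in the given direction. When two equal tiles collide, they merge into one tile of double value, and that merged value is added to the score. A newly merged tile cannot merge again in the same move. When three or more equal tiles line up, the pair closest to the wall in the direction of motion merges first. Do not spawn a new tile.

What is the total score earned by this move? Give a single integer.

Slide up:
col 0: [2, 8, 0, 0] -> [2, 8, 0, 0]  score +0 (running 0)
col 1: [0, 0, 32, 64] -> [32, 64, 0, 0]  score +0 (running 0)
col 2: [0, 2, 32, 8] -> [2, 32, 8, 0]  score +0 (running 0)
col 3: [8, 8, 8, 0] -> [16, 8, 0, 0]  score +16 (running 16)
Board after move:
 2 32  2 16
 8 64 32  8
 0  0  8  0
 0  0  0  0

Answer: 16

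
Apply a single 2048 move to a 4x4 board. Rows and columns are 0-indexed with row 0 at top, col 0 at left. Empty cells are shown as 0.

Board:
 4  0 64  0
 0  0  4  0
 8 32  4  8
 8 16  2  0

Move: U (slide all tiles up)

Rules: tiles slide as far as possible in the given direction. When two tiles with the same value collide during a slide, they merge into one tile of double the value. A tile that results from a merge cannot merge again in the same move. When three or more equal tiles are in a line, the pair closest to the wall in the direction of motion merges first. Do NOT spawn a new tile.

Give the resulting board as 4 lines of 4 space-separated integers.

Answer:  4 32 64  8
16 16  8  0
 0  0  2  0
 0  0  0  0

Derivation:
Slide up:
col 0: [4, 0, 8, 8] -> [4, 16, 0, 0]
col 1: [0, 0, 32, 16] -> [32, 16, 0, 0]
col 2: [64, 4, 4, 2] -> [64, 8, 2, 0]
col 3: [0, 0, 8, 0] -> [8, 0, 0, 0]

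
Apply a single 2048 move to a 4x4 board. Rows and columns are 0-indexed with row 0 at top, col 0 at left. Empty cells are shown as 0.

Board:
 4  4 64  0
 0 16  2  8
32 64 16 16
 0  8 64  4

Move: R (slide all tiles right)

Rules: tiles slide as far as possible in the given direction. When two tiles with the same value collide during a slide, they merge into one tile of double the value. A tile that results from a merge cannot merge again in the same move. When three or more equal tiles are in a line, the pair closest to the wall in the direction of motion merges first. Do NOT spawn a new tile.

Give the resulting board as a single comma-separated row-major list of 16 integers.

Answer: 0, 0, 8, 64, 0, 16, 2, 8, 0, 32, 64, 32, 0, 8, 64, 4

Derivation:
Slide right:
row 0: [4, 4, 64, 0] -> [0, 0, 8, 64]
row 1: [0, 16, 2, 8] -> [0, 16, 2, 8]
row 2: [32, 64, 16, 16] -> [0, 32, 64, 32]
row 3: [0, 8, 64, 4] -> [0, 8, 64, 4]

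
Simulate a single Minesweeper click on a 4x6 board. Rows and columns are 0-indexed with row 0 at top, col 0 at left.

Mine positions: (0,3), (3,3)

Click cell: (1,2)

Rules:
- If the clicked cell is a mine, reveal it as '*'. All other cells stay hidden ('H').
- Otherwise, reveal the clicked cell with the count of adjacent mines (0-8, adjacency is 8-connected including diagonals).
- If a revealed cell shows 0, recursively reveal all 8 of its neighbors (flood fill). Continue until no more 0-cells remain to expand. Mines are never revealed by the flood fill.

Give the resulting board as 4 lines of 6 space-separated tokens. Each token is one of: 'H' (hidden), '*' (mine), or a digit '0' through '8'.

H H H H H H
H H 1 H H H
H H H H H H
H H H H H H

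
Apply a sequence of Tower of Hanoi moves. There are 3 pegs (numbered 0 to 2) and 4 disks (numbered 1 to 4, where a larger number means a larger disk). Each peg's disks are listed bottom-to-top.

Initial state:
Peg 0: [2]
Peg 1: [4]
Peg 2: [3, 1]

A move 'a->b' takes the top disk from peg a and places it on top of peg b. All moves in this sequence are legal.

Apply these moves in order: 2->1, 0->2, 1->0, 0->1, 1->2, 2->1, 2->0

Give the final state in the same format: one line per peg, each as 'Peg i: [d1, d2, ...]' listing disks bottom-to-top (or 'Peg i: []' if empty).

Answer: Peg 0: [2]
Peg 1: [4, 1]
Peg 2: [3]

Derivation:
After move 1 (2->1):
Peg 0: [2]
Peg 1: [4, 1]
Peg 2: [3]

After move 2 (0->2):
Peg 0: []
Peg 1: [4, 1]
Peg 2: [3, 2]

After move 3 (1->0):
Peg 0: [1]
Peg 1: [4]
Peg 2: [3, 2]

After move 4 (0->1):
Peg 0: []
Peg 1: [4, 1]
Peg 2: [3, 2]

After move 5 (1->2):
Peg 0: []
Peg 1: [4]
Peg 2: [3, 2, 1]

After move 6 (2->1):
Peg 0: []
Peg 1: [4, 1]
Peg 2: [3, 2]

After move 7 (2->0):
Peg 0: [2]
Peg 1: [4, 1]
Peg 2: [3]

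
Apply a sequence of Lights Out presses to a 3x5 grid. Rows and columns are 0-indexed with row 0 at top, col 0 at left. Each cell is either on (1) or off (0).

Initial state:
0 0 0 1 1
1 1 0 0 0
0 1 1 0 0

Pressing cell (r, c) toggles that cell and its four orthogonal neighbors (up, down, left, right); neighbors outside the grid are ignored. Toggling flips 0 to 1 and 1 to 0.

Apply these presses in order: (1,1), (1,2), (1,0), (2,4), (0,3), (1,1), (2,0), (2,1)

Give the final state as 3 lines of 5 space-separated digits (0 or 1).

Answer: 1 0 0 0 0
1 0 1 0 1
1 1 1 1 1

Derivation:
After press 1 at (1,1):
0 1 0 1 1
0 0 1 0 0
0 0 1 0 0

After press 2 at (1,2):
0 1 1 1 1
0 1 0 1 0
0 0 0 0 0

After press 3 at (1,0):
1 1 1 1 1
1 0 0 1 0
1 0 0 0 0

After press 4 at (2,4):
1 1 1 1 1
1 0 0 1 1
1 0 0 1 1

After press 5 at (0,3):
1 1 0 0 0
1 0 0 0 1
1 0 0 1 1

After press 6 at (1,1):
1 0 0 0 0
0 1 1 0 1
1 1 0 1 1

After press 7 at (2,0):
1 0 0 0 0
1 1 1 0 1
0 0 0 1 1

After press 8 at (2,1):
1 0 0 0 0
1 0 1 0 1
1 1 1 1 1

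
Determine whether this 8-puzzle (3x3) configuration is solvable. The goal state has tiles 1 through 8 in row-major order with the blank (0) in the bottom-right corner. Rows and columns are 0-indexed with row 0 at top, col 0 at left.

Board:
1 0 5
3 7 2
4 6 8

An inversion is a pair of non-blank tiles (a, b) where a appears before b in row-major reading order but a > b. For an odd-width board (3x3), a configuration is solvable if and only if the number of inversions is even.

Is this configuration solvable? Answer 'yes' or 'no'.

Inversions (pairs i<j in row-major order where tile[i] > tile[j] > 0): 7
7 is odd, so the puzzle is not solvable.

Answer: no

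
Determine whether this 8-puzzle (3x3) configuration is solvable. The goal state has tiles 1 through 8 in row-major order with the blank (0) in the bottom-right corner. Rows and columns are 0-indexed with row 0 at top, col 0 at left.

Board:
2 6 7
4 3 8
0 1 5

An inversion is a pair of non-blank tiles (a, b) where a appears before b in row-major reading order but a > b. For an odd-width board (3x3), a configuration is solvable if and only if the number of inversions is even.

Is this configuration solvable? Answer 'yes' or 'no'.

Inversions (pairs i<j in row-major order where tile[i] > tile[j] > 0): 14
14 is even, so the puzzle is solvable.

Answer: yes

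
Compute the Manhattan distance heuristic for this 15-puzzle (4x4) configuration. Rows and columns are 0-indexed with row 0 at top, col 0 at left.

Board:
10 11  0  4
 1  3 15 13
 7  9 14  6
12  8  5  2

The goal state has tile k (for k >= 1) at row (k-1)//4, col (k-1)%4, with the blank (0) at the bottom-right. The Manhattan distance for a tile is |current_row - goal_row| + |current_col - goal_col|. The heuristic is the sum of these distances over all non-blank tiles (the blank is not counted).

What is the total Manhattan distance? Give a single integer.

Answer: 42

Derivation:
Tile 10: at (0,0), goal (2,1), distance |0-2|+|0-1| = 3
Tile 11: at (0,1), goal (2,2), distance |0-2|+|1-2| = 3
Tile 4: at (0,3), goal (0,3), distance |0-0|+|3-3| = 0
Tile 1: at (1,0), goal (0,0), distance |1-0|+|0-0| = 1
Tile 3: at (1,1), goal (0,2), distance |1-0|+|1-2| = 2
Tile 15: at (1,2), goal (3,2), distance |1-3|+|2-2| = 2
Tile 13: at (1,3), goal (3,0), distance |1-3|+|3-0| = 5
Tile 7: at (2,0), goal (1,2), distance |2-1|+|0-2| = 3
Tile 9: at (2,1), goal (2,0), distance |2-2|+|1-0| = 1
Tile 14: at (2,2), goal (3,1), distance |2-3|+|2-1| = 2
Tile 6: at (2,3), goal (1,1), distance |2-1|+|3-1| = 3
Tile 12: at (3,0), goal (2,3), distance |3-2|+|0-3| = 4
Tile 8: at (3,1), goal (1,3), distance |3-1|+|1-3| = 4
Tile 5: at (3,2), goal (1,0), distance |3-1|+|2-0| = 4
Tile 2: at (3,3), goal (0,1), distance |3-0|+|3-1| = 5
Sum: 3 + 3 + 0 + 1 + 2 + 2 + 5 + 3 + 1 + 2 + 3 + 4 + 4 + 4 + 5 = 42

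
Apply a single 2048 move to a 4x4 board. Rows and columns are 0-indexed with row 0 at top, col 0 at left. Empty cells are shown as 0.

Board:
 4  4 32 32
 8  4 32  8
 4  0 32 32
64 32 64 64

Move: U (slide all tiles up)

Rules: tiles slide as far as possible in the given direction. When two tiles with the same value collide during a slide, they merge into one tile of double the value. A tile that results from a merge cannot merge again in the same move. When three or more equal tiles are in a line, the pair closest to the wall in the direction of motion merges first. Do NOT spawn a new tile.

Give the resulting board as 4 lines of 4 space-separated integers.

Slide up:
col 0: [4, 8, 4, 64] -> [4, 8, 4, 64]
col 1: [4, 4, 0, 32] -> [8, 32, 0, 0]
col 2: [32, 32, 32, 64] -> [64, 32, 64, 0]
col 3: [32, 8, 32, 64] -> [32, 8, 32, 64]

Answer:  4  8 64 32
 8 32 32  8
 4  0 64 32
64  0  0 64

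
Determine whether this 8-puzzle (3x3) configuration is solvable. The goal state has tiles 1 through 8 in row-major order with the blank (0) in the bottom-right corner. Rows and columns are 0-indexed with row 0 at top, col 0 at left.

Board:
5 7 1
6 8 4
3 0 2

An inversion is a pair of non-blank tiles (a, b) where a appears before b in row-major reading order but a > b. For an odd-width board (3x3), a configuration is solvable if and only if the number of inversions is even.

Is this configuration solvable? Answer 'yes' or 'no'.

Answer: yes

Derivation:
Inversions (pairs i<j in row-major order where tile[i] > tile[j] > 0): 18
18 is even, so the puzzle is solvable.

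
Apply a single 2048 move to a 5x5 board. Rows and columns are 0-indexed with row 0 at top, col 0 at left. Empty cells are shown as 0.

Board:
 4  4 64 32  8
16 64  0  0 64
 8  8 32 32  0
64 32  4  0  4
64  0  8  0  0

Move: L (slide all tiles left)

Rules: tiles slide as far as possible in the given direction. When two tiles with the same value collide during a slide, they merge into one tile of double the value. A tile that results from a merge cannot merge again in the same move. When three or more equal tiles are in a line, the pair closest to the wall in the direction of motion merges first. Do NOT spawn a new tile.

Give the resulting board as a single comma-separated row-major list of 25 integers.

Slide left:
row 0: [4, 4, 64, 32, 8] -> [8, 64, 32, 8, 0]
row 1: [16, 64, 0, 0, 64] -> [16, 128, 0, 0, 0]
row 2: [8, 8, 32, 32, 0] -> [16, 64, 0, 0, 0]
row 3: [64, 32, 4, 0, 4] -> [64, 32, 8, 0, 0]
row 4: [64, 0, 8, 0, 0] -> [64, 8, 0, 0, 0]

Answer: 8, 64, 32, 8, 0, 16, 128, 0, 0, 0, 16, 64, 0, 0, 0, 64, 32, 8, 0, 0, 64, 8, 0, 0, 0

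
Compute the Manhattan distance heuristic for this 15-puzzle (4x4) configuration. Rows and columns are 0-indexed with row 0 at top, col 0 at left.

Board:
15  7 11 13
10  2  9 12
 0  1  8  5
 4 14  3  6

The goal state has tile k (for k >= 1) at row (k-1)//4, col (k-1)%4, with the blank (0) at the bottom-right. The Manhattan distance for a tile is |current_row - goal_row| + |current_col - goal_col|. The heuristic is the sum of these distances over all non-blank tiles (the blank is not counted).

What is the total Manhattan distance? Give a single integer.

Answer: 44

Derivation:
Tile 15: at (0,0), goal (3,2), distance |0-3|+|0-2| = 5
Tile 7: at (0,1), goal (1,2), distance |0-1|+|1-2| = 2
Tile 11: at (0,2), goal (2,2), distance |0-2|+|2-2| = 2
Tile 13: at (0,3), goal (3,0), distance |0-3|+|3-0| = 6
Tile 10: at (1,0), goal (2,1), distance |1-2|+|0-1| = 2
Tile 2: at (1,1), goal (0,1), distance |1-0|+|1-1| = 1
Tile 9: at (1,2), goal (2,0), distance |1-2|+|2-0| = 3
Tile 12: at (1,3), goal (2,3), distance |1-2|+|3-3| = 1
Tile 1: at (2,1), goal (0,0), distance |2-0|+|1-0| = 3
Tile 8: at (2,2), goal (1,3), distance |2-1|+|2-3| = 2
Tile 5: at (2,3), goal (1,0), distance |2-1|+|3-0| = 4
Tile 4: at (3,0), goal (0,3), distance |3-0|+|0-3| = 6
Tile 14: at (3,1), goal (3,1), distance |3-3|+|1-1| = 0
Tile 3: at (3,2), goal (0,2), distance |3-0|+|2-2| = 3
Tile 6: at (3,3), goal (1,1), distance |3-1|+|3-1| = 4
Sum: 5 + 2 + 2 + 6 + 2 + 1 + 3 + 1 + 3 + 2 + 4 + 6 + 0 + 3 + 4 = 44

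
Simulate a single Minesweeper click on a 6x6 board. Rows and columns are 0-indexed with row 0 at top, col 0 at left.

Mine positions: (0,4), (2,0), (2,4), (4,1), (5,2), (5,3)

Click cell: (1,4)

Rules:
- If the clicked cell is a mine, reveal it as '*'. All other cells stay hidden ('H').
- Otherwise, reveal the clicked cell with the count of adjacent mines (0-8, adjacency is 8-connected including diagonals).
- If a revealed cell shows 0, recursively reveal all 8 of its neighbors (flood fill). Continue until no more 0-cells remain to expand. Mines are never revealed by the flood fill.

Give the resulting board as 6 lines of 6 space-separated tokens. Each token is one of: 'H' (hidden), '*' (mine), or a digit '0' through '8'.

H H H H H H
H H H H 2 H
H H H H H H
H H H H H H
H H H H H H
H H H H H H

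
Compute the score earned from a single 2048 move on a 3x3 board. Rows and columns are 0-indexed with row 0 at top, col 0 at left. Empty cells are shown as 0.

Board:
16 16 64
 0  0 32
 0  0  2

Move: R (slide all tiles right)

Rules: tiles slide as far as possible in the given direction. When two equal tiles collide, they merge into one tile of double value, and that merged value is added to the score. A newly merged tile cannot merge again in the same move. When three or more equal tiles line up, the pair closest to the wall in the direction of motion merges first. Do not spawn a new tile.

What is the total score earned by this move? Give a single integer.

Answer: 32

Derivation:
Slide right:
row 0: [16, 16, 64] -> [0, 32, 64]  score +32 (running 32)
row 1: [0, 0, 32] -> [0, 0, 32]  score +0 (running 32)
row 2: [0, 0, 2] -> [0, 0, 2]  score +0 (running 32)
Board after move:
 0 32 64
 0  0 32
 0  0  2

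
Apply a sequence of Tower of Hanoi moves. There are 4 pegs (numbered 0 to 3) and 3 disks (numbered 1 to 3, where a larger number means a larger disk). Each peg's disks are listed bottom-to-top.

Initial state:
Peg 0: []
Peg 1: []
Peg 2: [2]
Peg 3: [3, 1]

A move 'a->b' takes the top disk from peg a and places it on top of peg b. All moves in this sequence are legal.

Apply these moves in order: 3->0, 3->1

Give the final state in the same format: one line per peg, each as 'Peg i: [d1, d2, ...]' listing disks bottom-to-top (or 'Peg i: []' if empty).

Answer: Peg 0: [1]
Peg 1: [3]
Peg 2: [2]
Peg 3: []

Derivation:
After move 1 (3->0):
Peg 0: [1]
Peg 1: []
Peg 2: [2]
Peg 3: [3]

After move 2 (3->1):
Peg 0: [1]
Peg 1: [3]
Peg 2: [2]
Peg 3: []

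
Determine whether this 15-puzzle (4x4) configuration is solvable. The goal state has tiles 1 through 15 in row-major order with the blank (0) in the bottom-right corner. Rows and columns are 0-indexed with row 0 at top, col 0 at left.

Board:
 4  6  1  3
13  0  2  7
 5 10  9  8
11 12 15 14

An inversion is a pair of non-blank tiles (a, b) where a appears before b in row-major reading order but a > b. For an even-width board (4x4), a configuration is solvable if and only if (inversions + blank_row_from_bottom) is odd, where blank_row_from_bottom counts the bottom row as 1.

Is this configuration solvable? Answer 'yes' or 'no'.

Answer: no

Derivation:
Inversions: 21
Blank is in row 1 (0-indexed from top), which is row 3 counting from the bottom (bottom = 1).
21 + 3 = 24, which is even, so the puzzle is not solvable.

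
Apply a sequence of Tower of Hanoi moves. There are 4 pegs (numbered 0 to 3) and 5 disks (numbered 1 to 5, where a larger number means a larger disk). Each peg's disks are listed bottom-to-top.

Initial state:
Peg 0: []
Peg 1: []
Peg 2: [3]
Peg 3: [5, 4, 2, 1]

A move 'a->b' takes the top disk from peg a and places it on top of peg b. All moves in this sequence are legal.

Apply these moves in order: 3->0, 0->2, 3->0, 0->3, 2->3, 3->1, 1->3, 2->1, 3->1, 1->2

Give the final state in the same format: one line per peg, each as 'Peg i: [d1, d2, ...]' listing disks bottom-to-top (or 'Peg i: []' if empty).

After move 1 (3->0):
Peg 0: [1]
Peg 1: []
Peg 2: [3]
Peg 3: [5, 4, 2]

After move 2 (0->2):
Peg 0: []
Peg 1: []
Peg 2: [3, 1]
Peg 3: [5, 4, 2]

After move 3 (3->0):
Peg 0: [2]
Peg 1: []
Peg 2: [3, 1]
Peg 3: [5, 4]

After move 4 (0->3):
Peg 0: []
Peg 1: []
Peg 2: [3, 1]
Peg 3: [5, 4, 2]

After move 5 (2->3):
Peg 0: []
Peg 1: []
Peg 2: [3]
Peg 3: [5, 4, 2, 1]

After move 6 (3->1):
Peg 0: []
Peg 1: [1]
Peg 2: [3]
Peg 3: [5, 4, 2]

After move 7 (1->3):
Peg 0: []
Peg 1: []
Peg 2: [3]
Peg 3: [5, 4, 2, 1]

After move 8 (2->1):
Peg 0: []
Peg 1: [3]
Peg 2: []
Peg 3: [5, 4, 2, 1]

After move 9 (3->1):
Peg 0: []
Peg 1: [3, 1]
Peg 2: []
Peg 3: [5, 4, 2]

After move 10 (1->2):
Peg 0: []
Peg 1: [3]
Peg 2: [1]
Peg 3: [5, 4, 2]

Answer: Peg 0: []
Peg 1: [3]
Peg 2: [1]
Peg 3: [5, 4, 2]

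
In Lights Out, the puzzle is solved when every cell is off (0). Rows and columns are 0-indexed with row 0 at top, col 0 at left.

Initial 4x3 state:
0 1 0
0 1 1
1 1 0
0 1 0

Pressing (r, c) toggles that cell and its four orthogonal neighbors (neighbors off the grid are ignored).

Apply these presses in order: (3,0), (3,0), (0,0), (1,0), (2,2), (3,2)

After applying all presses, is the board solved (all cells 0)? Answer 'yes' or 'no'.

After press 1 at (3,0):
0 1 0
0 1 1
0 1 0
1 0 0

After press 2 at (3,0):
0 1 0
0 1 1
1 1 0
0 1 0

After press 3 at (0,0):
1 0 0
1 1 1
1 1 0
0 1 0

After press 4 at (1,0):
0 0 0
0 0 1
0 1 0
0 1 0

After press 5 at (2,2):
0 0 0
0 0 0
0 0 1
0 1 1

After press 6 at (3,2):
0 0 0
0 0 0
0 0 0
0 0 0

Lights still on: 0

Answer: yes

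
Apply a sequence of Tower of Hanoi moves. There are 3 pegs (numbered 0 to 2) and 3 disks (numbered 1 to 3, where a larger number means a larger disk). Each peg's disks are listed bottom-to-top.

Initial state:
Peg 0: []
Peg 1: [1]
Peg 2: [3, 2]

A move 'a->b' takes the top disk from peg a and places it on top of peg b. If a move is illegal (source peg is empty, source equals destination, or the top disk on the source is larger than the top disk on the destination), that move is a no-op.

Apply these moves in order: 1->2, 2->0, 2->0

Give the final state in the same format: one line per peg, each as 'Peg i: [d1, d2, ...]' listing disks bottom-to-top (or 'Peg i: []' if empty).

Answer: Peg 0: [1]
Peg 1: []
Peg 2: [3, 2]

Derivation:
After move 1 (1->2):
Peg 0: []
Peg 1: []
Peg 2: [3, 2, 1]

After move 2 (2->0):
Peg 0: [1]
Peg 1: []
Peg 2: [3, 2]

After move 3 (2->0):
Peg 0: [1]
Peg 1: []
Peg 2: [3, 2]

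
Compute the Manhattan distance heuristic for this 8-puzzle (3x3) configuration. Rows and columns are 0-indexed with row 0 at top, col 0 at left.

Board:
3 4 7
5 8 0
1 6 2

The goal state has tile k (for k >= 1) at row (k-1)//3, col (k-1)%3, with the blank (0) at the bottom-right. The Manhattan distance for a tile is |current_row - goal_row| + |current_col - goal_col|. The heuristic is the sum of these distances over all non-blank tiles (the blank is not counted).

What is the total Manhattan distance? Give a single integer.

Tile 3: (0,0)->(0,2) = 2
Tile 4: (0,1)->(1,0) = 2
Tile 7: (0,2)->(2,0) = 4
Tile 5: (1,0)->(1,1) = 1
Tile 8: (1,1)->(2,1) = 1
Tile 1: (2,0)->(0,0) = 2
Tile 6: (2,1)->(1,2) = 2
Tile 2: (2,2)->(0,1) = 3
Sum: 2 + 2 + 4 + 1 + 1 + 2 + 2 + 3 = 17

Answer: 17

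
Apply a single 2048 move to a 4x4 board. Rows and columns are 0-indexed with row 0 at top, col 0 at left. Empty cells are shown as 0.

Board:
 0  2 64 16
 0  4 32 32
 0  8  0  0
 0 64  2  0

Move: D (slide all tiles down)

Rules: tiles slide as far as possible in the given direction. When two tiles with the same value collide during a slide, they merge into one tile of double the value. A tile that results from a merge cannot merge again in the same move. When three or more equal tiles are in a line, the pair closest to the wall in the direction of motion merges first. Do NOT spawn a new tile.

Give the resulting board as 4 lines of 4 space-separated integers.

Slide down:
col 0: [0, 0, 0, 0] -> [0, 0, 0, 0]
col 1: [2, 4, 8, 64] -> [2, 4, 8, 64]
col 2: [64, 32, 0, 2] -> [0, 64, 32, 2]
col 3: [16, 32, 0, 0] -> [0, 0, 16, 32]

Answer:  0  2  0  0
 0  4 64  0
 0  8 32 16
 0 64  2 32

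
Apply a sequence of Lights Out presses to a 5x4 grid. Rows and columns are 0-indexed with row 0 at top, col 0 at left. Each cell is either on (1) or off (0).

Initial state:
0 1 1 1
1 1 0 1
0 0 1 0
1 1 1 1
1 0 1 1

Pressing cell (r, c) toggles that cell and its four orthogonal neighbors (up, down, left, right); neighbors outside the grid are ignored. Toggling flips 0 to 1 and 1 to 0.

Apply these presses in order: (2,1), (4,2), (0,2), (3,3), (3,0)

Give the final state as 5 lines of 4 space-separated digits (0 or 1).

After press 1 at (2,1):
0 1 1 1
1 0 0 1
1 1 0 0
1 0 1 1
1 0 1 1

After press 2 at (4,2):
0 1 1 1
1 0 0 1
1 1 0 0
1 0 0 1
1 1 0 0

After press 3 at (0,2):
0 0 0 0
1 0 1 1
1 1 0 0
1 0 0 1
1 1 0 0

After press 4 at (3,3):
0 0 0 0
1 0 1 1
1 1 0 1
1 0 1 0
1 1 0 1

After press 5 at (3,0):
0 0 0 0
1 0 1 1
0 1 0 1
0 1 1 0
0 1 0 1

Answer: 0 0 0 0
1 0 1 1
0 1 0 1
0 1 1 0
0 1 0 1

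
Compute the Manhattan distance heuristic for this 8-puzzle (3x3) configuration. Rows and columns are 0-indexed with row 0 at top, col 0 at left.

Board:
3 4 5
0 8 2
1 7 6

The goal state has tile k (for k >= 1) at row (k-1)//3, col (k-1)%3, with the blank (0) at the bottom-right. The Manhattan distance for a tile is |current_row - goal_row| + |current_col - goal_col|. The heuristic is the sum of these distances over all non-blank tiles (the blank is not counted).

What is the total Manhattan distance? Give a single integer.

Answer: 13

Derivation:
Tile 3: at (0,0), goal (0,2), distance |0-0|+|0-2| = 2
Tile 4: at (0,1), goal (1,0), distance |0-1|+|1-0| = 2
Tile 5: at (0,2), goal (1,1), distance |0-1|+|2-1| = 2
Tile 8: at (1,1), goal (2,1), distance |1-2|+|1-1| = 1
Tile 2: at (1,2), goal (0,1), distance |1-0|+|2-1| = 2
Tile 1: at (2,0), goal (0,0), distance |2-0|+|0-0| = 2
Tile 7: at (2,1), goal (2,0), distance |2-2|+|1-0| = 1
Tile 6: at (2,2), goal (1,2), distance |2-1|+|2-2| = 1
Sum: 2 + 2 + 2 + 1 + 2 + 2 + 1 + 1 = 13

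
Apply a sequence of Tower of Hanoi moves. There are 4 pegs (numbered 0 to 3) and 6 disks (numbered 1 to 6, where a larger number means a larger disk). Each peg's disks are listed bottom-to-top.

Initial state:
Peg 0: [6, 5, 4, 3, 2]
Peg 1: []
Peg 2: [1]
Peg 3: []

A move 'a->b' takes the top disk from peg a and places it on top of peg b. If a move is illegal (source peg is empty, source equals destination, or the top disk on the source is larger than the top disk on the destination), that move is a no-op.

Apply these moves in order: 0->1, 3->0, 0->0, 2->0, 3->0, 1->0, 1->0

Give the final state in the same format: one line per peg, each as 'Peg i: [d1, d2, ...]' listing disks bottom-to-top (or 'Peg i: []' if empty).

After move 1 (0->1):
Peg 0: [6, 5, 4, 3]
Peg 1: [2]
Peg 2: [1]
Peg 3: []

After move 2 (3->0):
Peg 0: [6, 5, 4, 3]
Peg 1: [2]
Peg 2: [1]
Peg 3: []

After move 3 (0->0):
Peg 0: [6, 5, 4, 3]
Peg 1: [2]
Peg 2: [1]
Peg 3: []

After move 4 (2->0):
Peg 0: [6, 5, 4, 3, 1]
Peg 1: [2]
Peg 2: []
Peg 3: []

After move 5 (3->0):
Peg 0: [6, 5, 4, 3, 1]
Peg 1: [2]
Peg 2: []
Peg 3: []

After move 6 (1->0):
Peg 0: [6, 5, 4, 3, 1]
Peg 1: [2]
Peg 2: []
Peg 3: []

After move 7 (1->0):
Peg 0: [6, 5, 4, 3, 1]
Peg 1: [2]
Peg 2: []
Peg 3: []

Answer: Peg 0: [6, 5, 4, 3, 1]
Peg 1: [2]
Peg 2: []
Peg 3: []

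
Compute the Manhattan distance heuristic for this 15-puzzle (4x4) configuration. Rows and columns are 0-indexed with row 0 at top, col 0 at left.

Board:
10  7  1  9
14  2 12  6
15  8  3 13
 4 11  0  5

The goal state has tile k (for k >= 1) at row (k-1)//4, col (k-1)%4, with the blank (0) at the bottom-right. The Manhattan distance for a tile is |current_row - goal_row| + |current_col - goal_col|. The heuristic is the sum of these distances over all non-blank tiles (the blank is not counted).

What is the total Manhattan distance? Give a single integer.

Tile 10: at (0,0), goal (2,1), distance |0-2|+|0-1| = 3
Tile 7: at (0,1), goal (1,2), distance |0-1|+|1-2| = 2
Tile 1: at (0,2), goal (0,0), distance |0-0|+|2-0| = 2
Tile 9: at (0,3), goal (2,0), distance |0-2|+|3-0| = 5
Tile 14: at (1,0), goal (3,1), distance |1-3|+|0-1| = 3
Tile 2: at (1,1), goal (0,1), distance |1-0|+|1-1| = 1
Tile 12: at (1,2), goal (2,3), distance |1-2|+|2-3| = 2
Tile 6: at (1,3), goal (1,1), distance |1-1|+|3-1| = 2
Tile 15: at (2,0), goal (3,2), distance |2-3|+|0-2| = 3
Tile 8: at (2,1), goal (1,3), distance |2-1|+|1-3| = 3
Tile 3: at (2,2), goal (0,2), distance |2-0|+|2-2| = 2
Tile 13: at (2,3), goal (3,0), distance |2-3|+|3-0| = 4
Tile 4: at (3,0), goal (0,3), distance |3-0|+|0-3| = 6
Tile 11: at (3,1), goal (2,2), distance |3-2|+|1-2| = 2
Tile 5: at (3,3), goal (1,0), distance |3-1|+|3-0| = 5
Sum: 3 + 2 + 2 + 5 + 3 + 1 + 2 + 2 + 3 + 3 + 2 + 4 + 6 + 2 + 5 = 45

Answer: 45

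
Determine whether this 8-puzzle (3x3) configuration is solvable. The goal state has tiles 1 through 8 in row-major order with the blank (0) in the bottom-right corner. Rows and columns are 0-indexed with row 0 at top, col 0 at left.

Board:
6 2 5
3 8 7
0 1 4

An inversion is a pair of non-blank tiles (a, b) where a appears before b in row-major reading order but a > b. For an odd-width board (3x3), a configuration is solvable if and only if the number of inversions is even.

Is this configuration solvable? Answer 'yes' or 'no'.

Inversions (pairs i<j in row-major order where tile[i] > tile[j] > 0): 15
15 is odd, so the puzzle is not solvable.

Answer: no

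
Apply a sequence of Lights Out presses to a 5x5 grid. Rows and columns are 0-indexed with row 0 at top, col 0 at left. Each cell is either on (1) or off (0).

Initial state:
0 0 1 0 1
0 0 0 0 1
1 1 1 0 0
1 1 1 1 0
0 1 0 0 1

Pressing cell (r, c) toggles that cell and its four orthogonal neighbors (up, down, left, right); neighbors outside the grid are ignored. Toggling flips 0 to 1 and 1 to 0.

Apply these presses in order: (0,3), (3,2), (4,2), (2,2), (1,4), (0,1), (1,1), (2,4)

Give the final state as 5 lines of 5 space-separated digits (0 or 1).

After press 1 at (0,3):
0 0 0 1 0
0 0 0 1 1
1 1 1 0 0
1 1 1 1 0
0 1 0 0 1

After press 2 at (3,2):
0 0 0 1 0
0 0 0 1 1
1 1 0 0 0
1 0 0 0 0
0 1 1 0 1

After press 3 at (4,2):
0 0 0 1 0
0 0 0 1 1
1 1 0 0 0
1 0 1 0 0
0 0 0 1 1

After press 4 at (2,2):
0 0 0 1 0
0 0 1 1 1
1 0 1 1 0
1 0 0 0 0
0 0 0 1 1

After press 5 at (1,4):
0 0 0 1 1
0 0 1 0 0
1 0 1 1 1
1 0 0 0 0
0 0 0 1 1

After press 6 at (0,1):
1 1 1 1 1
0 1 1 0 0
1 0 1 1 1
1 0 0 0 0
0 0 0 1 1

After press 7 at (1,1):
1 0 1 1 1
1 0 0 0 0
1 1 1 1 1
1 0 0 0 0
0 0 0 1 1

After press 8 at (2,4):
1 0 1 1 1
1 0 0 0 1
1 1 1 0 0
1 0 0 0 1
0 0 0 1 1

Answer: 1 0 1 1 1
1 0 0 0 1
1 1 1 0 0
1 0 0 0 1
0 0 0 1 1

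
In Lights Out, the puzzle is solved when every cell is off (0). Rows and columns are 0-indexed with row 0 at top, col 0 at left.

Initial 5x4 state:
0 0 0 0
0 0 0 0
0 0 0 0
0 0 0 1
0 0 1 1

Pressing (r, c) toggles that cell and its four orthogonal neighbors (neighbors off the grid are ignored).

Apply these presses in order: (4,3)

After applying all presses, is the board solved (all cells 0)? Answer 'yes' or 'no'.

Answer: yes

Derivation:
After press 1 at (4,3):
0 0 0 0
0 0 0 0
0 0 0 0
0 0 0 0
0 0 0 0

Lights still on: 0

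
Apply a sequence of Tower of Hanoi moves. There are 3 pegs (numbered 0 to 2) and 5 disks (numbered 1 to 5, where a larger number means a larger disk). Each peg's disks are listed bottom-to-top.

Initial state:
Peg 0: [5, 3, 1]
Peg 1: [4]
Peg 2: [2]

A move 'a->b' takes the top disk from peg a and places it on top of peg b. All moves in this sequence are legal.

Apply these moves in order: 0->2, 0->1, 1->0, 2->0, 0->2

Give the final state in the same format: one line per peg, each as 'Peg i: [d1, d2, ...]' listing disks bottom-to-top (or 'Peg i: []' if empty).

Answer: Peg 0: [5, 3]
Peg 1: [4]
Peg 2: [2, 1]

Derivation:
After move 1 (0->2):
Peg 0: [5, 3]
Peg 1: [4]
Peg 2: [2, 1]

After move 2 (0->1):
Peg 0: [5]
Peg 1: [4, 3]
Peg 2: [2, 1]

After move 3 (1->0):
Peg 0: [5, 3]
Peg 1: [4]
Peg 2: [2, 1]

After move 4 (2->0):
Peg 0: [5, 3, 1]
Peg 1: [4]
Peg 2: [2]

After move 5 (0->2):
Peg 0: [5, 3]
Peg 1: [4]
Peg 2: [2, 1]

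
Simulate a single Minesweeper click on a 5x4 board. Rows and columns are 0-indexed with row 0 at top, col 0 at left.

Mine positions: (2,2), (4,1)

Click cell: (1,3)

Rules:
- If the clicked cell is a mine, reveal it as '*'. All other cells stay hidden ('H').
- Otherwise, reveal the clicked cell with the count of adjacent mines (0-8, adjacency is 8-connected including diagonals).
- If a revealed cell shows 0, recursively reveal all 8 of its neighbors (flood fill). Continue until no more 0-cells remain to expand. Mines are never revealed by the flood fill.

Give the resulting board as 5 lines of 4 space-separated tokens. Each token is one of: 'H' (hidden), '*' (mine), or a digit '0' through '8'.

H H H H
H H H 1
H H H H
H H H H
H H H H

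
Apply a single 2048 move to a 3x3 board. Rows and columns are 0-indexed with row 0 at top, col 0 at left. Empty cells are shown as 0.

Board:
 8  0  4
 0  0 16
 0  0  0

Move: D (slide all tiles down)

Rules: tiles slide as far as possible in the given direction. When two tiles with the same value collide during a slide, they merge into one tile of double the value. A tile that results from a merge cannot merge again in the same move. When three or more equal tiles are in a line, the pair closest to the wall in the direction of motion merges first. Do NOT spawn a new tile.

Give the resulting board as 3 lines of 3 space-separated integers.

Answer:  0  0  0
 0  0  4
 8  0 16

Derivation:
Slide down:
col 0: [8, 0, 0] -> [0, 0, 8]
col 1: [0, 0, 0] -> [0, 0, 0]
col 2: [4, 16, 0] -> [0, 4, 16]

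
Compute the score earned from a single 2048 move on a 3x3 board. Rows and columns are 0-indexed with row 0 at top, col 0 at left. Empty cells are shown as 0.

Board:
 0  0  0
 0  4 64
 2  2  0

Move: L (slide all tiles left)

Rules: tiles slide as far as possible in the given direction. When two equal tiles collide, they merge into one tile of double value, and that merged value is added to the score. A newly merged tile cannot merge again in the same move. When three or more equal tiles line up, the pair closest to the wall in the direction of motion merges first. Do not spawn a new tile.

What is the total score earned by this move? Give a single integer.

Answer: 4

Derivation:
Slide left:
row 0: [0, 0, 0] -> [0, 0, 0]  score +0 (running 0)
row 1: [0, 4, 64] -> [4, 64, 0]  score +0 (running 0)
row 2: [2, 2, 0] -> [4, 0, 0]  score +4 (running 4)
Board after move:
 0  0  0
 4 64  0
 4  0  0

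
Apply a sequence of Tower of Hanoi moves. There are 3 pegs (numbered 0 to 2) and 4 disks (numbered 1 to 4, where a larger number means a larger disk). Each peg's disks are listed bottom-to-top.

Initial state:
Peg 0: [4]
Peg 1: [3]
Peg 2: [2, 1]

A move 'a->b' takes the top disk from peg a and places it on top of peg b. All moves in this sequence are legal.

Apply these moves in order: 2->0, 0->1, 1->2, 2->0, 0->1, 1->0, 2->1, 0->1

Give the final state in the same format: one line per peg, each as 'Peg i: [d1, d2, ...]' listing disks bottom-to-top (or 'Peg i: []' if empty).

Answer: Peg 0: [4]
Peg 1: [3, 2, 1]
Peg 2: []

Derivation:
After move 1 (2->0):
Peg 0: [4, 1]
Peg 1: [3]
Peg 2: [2]

After move 2 (0->1):
Peg 0: [4]
Peg 1: [3, 1]
Peg 2: [2]

After move 3 (1->2):
Peg 0: [4]
Peg 1: [3]
Peg 2: [2, 1]

After move 4 (2->0):
Peg 0: [4, 1]
Peg 1: [3]
Peg 2: [2]

After move 5 (0->1):
Peg 0: [4]
Peg 1: [3, 1]
Peg 2: [2]

After move 6 (1->0):
Peg 0: [4, 1]
Peg 1: [3]
Peg 2: [2]

After move 7 (2->1):
Peg 0: [4, 1]
Peg 1: [3, 2]
Peg 2: []

After move 8 (0->1):
Peg 0: [4]
Peg 1: [3, 2, 1]
Peg 2: []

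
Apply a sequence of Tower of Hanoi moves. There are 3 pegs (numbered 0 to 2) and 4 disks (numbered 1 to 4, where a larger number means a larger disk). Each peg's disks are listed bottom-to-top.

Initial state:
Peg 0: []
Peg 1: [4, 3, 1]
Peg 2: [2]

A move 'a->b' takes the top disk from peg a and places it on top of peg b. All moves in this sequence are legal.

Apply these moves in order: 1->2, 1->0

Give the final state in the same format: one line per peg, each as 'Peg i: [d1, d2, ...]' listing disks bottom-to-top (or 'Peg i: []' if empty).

Answer: Peg 0: [3]
Peg 1: [4]
Peg 2: [2, 1]

Derivation:
After move 1 (1->2):
Peg 0: []
Peg 1: [4, 3]
Peg 2: [2, 1]

After move 2 (1->0):
Peg 0: [3]
Peg 1: [4]
Peg 2: [2, 1]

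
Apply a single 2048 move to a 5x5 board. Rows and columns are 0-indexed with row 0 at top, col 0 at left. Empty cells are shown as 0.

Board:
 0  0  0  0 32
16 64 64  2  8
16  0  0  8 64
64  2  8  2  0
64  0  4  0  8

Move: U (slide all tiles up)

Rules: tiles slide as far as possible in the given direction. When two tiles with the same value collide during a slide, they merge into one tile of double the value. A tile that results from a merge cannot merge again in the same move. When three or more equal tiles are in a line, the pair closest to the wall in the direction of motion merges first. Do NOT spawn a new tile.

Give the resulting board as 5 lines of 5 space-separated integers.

Answer:  32  64  64   2  32
128   2   8   8   8
  0   0   4   2  64
  0   0   0   0   8
  0   0   0   0   0

Derivation:
Slide up:
col 0: [0, 16, 16, 64, 64] -> [32, 128, 0, 0, 0]
col 1: [0, 64, 0, 2, 0] -> [64, 2, 0, 0, 0]
col 2: [0, 64, 0, 8, 4] -> [64, 8, 4, 0, 0]
col 3: [0, 2, 8, 2, 0] -> [2, 8, 2, 0, 0]
col 4: [32, 8, 64, 0, 8] -> [32, 8, 64, 8, 0]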